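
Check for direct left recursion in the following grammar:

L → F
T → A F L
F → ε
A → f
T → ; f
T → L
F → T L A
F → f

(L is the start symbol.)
No direct left recursion

Direct left recursion occurs when N → N α for some non-terminal N (the right-hand side begins with the left-hand side itself).

L → F: starts with F
T → A F L: starts with A
F → ε: starts with ε
A → f: starts with f
T → ; f: starts with ';'
T → L: starts with L
F → T L A: starts with T
F → f: starts with f

No direct left recursion found.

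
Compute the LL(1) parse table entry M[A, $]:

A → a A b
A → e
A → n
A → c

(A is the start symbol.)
To find M[A, $], we find productions for A where $ is in the predict set (PREDICT(N → α) = (FIRST(α) \ {ε}) ∪ (FOLLOW(N) if α ⇒* ε)).

A → a A b: PREDICT = { 'a' }
A → e: PREDICT = { 'e' }
A → n: PREDICT = { 'n' }
A → c: PREDICT = { 'c' }

M[A, $] is empty (no production applies)

Answer: Empty (error entry)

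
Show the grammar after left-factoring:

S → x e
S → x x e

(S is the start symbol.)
Left-factoring transforms A → αβ₁ | αβ₂ into A → αA' and A' → β₁ | β₂
(α is the longest common prefix among the alternatives). Repeat until
no nonterminal has two alternatives with a common prefix.

Round 1: S has alternatives sharing prefix 'x'. Introduce S': S → x S'
  Add: S' → e
  Add: S' → x e

No remaining common prefixes — done.

Resulting grammar:
S → x S'
S' → e
S' → x e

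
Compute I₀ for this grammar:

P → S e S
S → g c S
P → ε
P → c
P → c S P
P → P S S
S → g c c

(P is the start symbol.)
{ [P → . P S S], [P → . S e S], [P → . c S P], [P → . c], [P → .], [P' → . P], [S → . g c S], [S → . g c c] }

First, augment the grammar with P' → P
I₀ = CLOSURE({ [P' → . P] }):
  [P' → . P] has the dot before P: add [P → . S e S], [P → .], [P → . c], [P → . c S P], [P → . P S S]
  [P → . S e S] has the dot before S: add [S → . g c S], [S → . g c c]
No further items can be added.

I₀ = { [P → . P S S], [P → . S e S], [P → . c S P], [P → . c], [P → .], [P' → . P], [S → . g c S], [S → . g c c] }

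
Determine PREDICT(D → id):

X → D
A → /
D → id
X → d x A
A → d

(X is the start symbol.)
{ 'id' }

PREDICT(D → id) = (FIRST(RHS) \ {ε}) ∪ (FOLLOW(D) if ε ∈ FIRST(RHS), i.e. RHS ⇒* ε)
FIRST(id) = { 'id' }
ε ∉ FIRST(id), so FOLLOW(D) is not added.
PREDICT(D → id) = { 'id' }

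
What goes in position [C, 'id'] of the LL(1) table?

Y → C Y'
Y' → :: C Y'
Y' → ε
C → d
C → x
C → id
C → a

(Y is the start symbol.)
C → id

To find M[C, 'id'], we find productions for C where 'id' is in the predict set (PREDICT(N → α) = (FIRST(α) \ {ε}) ∪ (FOLLOW(N) if α ⇒* ε)).

C → d: PREDICT = { 'd' }
C → x: PREDICT = { 'x' }
C → id: PREDICT = { 'id' }
  'id' is in predict set, so this production goes in M[C, 'id']
C → a: PREDICT = { 'a' }

M[C, 'id'] = C → id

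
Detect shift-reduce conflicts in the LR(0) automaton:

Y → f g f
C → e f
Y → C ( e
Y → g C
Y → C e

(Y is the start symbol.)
No shift-reduce conflicts

A shift-reduce conflict occurs when an LR(0) state has both:
  - a complete (reduce) item [A → α .] (dot at the end), and
  - a shift item [B → β . c γ] (dot before a terminal).

Augment with Y' → Y and build the canonical LR(0) collection (I0 = CLOSURE({[Y' → . Y]}), then GOTO on every symbol after a dot until no new states appear). It has 13 states:
  I0: { [C → . e f], [Y → . C ( e], [Y → . C e], [Y → . f g f], [Y → . g C], [Y' → . Y] }  — shift
  I1: { [Y → C . ( e], [Y → C . e] }  — shift
  I2: { [Y' → Y .] }  — accept
  I3: { [C → e . f] }  — shift
  I4: { [Y → f . g f] }  — shift
  I5: { [C → . e f], [Y → g . C] }  — shift
  I6: { [Y → g C .] }  — reduce
  I7: { [Y → f g . f] }  — shift
  I8: { [Y → f g f .] }  — reduce
  I9: { [C → e f .] }  — reduce
  I10: { [Y → C ( . e] }  — shift
  I11: { [Y → C e .] }  — reduce
  I12: { [Y → C ( e .] }  — reduce

No state contains both a complete item and a shift item.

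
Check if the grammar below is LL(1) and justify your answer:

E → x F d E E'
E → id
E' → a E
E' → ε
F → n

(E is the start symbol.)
A grammar is LL(1) if for each non-terminal N with multiple productions, the predict sets of those productions are pairwise disjoint, where PREDICT(N → α) = (FIRST(α) \ {ε}) ∪ (FOLLOW(N) if α ⇒* ε).

Relevant sets:
  FOLLOW(E') = { $, 'a' }

For E:
  PREDICT(E → x F d E E') = { 'x' }
  PREDICT(E → id) = { 'id' }
For E':
  PREDICT(E' → a E) = { 'a' }
  PREDICT(E' → ε) = { $, 'a' }
F has a single production, so nothing to check there.

Conflict found: Predict set conflict for E': { 'a' }
The grammar is NOT LL(1).

Answer: No. Predict set conflict for E': { 'a' }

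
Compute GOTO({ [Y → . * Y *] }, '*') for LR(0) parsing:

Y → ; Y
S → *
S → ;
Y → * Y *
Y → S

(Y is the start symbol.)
GOTO(I, '*') = CLOSURE({ [A → αX.β] : [A → α.Xβ] ∈ I, X = '*' })

Items with dot before '*', with the dot advanced:
  [Y → . * Y *] → [Y → * . Y *]
Closure of the advanced items:
  [Y → * . Y *] has the dot before Y: add [Y → . ; Y], [Y → . * Y *], [Y → . S]
  [Y → . S] has the dot before S: add [S → . *], [S → . ;]

GOTO = { [S → . *], [S → . ;], [Y → * . Y *], [Y → . * Y *], [Y → . ; Y], [Y → . S] }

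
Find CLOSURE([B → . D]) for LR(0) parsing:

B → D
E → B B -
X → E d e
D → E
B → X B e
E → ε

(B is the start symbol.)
{ [B → . D], [B → . X B e], [D → . E], [E → . B B -], [E → .], [X → . E d e] }

To compute CLOSURE, for each item [A → α.Bβ] where B is a non-terminal, add [B → .γ] for all productions B → γ; repeat for the newly added items until nothing changes.

Start with: [B → . D]
  [B → . D] has the dot before D: add [D → . E]
  [D → . E] has the dot before E: add [E → . B B -], [E → .]
  [E → . B B -] has the dot before B: add [B → . X B e]
  [B → . X B e] has the dot before X: add [X → . E d e]
No further items can be added.

CLOSURE = { [B → . D], [B → . X B e], [D → . E], [E → . B B -], [E → .], [X → . E d e] }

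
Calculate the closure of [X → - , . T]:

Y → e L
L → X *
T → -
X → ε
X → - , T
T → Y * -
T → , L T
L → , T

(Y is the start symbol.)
To compute CLOSURE, for each item [A → α.Bβ] where B is a non-terminal, add [B → .γ] for all productions B → γ; repeat for the newly added items until nothing changes.

Start with: [X → - , . T]
  [X → - , . T] has the dot before T: add [T → . -], [T → . Y * -], [T → . , L T]
  [T → . Y * -] has the dot before Y: add [Y → . e L]
No further items can be added.

CLOSURE = { [T → . , L T], [T → . -], [T → . Y * -], [X → - , . T], [Y → . e L] }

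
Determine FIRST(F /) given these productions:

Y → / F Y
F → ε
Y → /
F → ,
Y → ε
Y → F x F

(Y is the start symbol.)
FIRST sets of the non-terminals involved (from the grammar, by fixed-point iteration):
  FIRST(F) = { ',', ε }

To compute FIRST(F /), process the symbols left to right:
Symbol F is a non-terminal. Add FIRST(F) \ {ε} = { ',' }
F is nullable (ε ∈ FIRST(F)), continue to the next symbol.
Symbol / is a terminal. Add '/' and stop.
FIRST(F /) = { ',', '/' }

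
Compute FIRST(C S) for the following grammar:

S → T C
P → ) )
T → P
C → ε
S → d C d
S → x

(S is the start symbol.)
{ ')', 'd', 'x' }

FIRST sets of the non-terminals involved (from the grammar, by fixed-point iteration):
  FIRST(C) = { ε }
  FIRST(S) = { ')', 'd', 'x' }

To compute FIRST(C S), process the symbols left to right:
Symbol C is a non-terminal. Add FIRST(C) \ {ε} = { }
C is nullable (ε ∈ FIRST(C)), continue to the next symbol.
Symbol S is a non-terminal. Add FIRST(S) \ {ε} = { ')', 'd', 'x' }
S is not nullable (ε ∉ FIRST(S)), so stop here.
FIRST(C S) = { ')', 'd', 'x' }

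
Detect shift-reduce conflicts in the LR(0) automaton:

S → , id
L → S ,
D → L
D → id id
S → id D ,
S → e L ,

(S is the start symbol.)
A shift-reduce conflict occurs when an LR(0) state has both:
  - a complete (reduce) item [A → α .] (dot at the end), and
  - a shift item [B → β . c γ] (dot before a terminal).

Augment with S' → S and build the canonical LR(0) collection (I0 = CLOSURE({[S' → . S]}), then GOTO on every symbol after a dot until no new states appear). It has 15 states:
  I0: { [S → . , id], [S → . e L ,], [S → . id D ,], [S' → . S] }  — shift
  I1: { [S → , . id] }  — shift
  I2: { [S' → S .] }  — accept
  I3: { [L → . S ,], [S → . , id], [S → . e L ,], [S → . id D ,], [S → e . L ,] }  — shift
  I4: { [D → . L], [D → . id id], [L → . S ,], [S → . , id], [S → . e L ,], [S → . id D ,], [S → id . D ,] }  — shift
  I5: { [S → id D . ,] }  — shift
  I6: { [D → L .] }  — reduce
  I7: { [L → S . ,] }  — shift
  I8: { [D → . L], [D → . id id], [D → id . id], [L → . S ,], [S → . , id], [S → . e L ,], [S → . id D ,], [S → id . D ,] }  — shift
  I9: { [D → . L], [D → . id id], [D → id . id], [D → id id .], [L → . S ,], [S → . , id], [S → . e L ,], [S → . id D ,], [S → id . D ,] }  — shift, reduce
  I10: { [L → S , .] }  — reduce
  I11: { [S → id D , .] }  — reduce
  I12: { [S → e L . ,] }  — shift
  I13: { [S → e L , .] }  — reduce
  I14: { [S → , id .] }  — reduce

I9 contains reduce item [D → id id .] and shift items [D → . id id], [D → id . id], [S → . , id], [S → . e L ,], [S → . id D ,] — shift-reduce conflict.

Answer: Yes — I9: [D → id id .] vs [D → . id id]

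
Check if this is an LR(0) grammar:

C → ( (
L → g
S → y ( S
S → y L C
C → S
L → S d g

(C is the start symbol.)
Yes, the grammar is LR(0)

A grammar is LR(0) if no state in the canonical LR(0) collection has:
  - both a shift item (dot before a terminal) and a complete item (shift-reduce conflict), or
  - two or more complete items (reduce-reduce conflict; the accept item [C' → C .] counts as a complete item here).

Augment with C' → C and build the canonical LR(0) collection (I0 = CLOSURE({[C' → . C]}), then GOTO on every symbol after a dot until no new states appear). It has 14 states:
  I0: { [C → . ( (], [C → . S], [C' → . C], [S → . y ( S], [S → . y L C] }  — shift
  I1: { [C → ( . (] }  — shift
  I2: { [C' → C .] }  — accept
  I3: { [C → S .] }  — reduce
  I4: { [L → . S d g], [L → . g], [S → . y ( S], [S → . y L C], [S → y . ( S], [S → y . L C] }  — shift
  I5: { [S → . y ( S], [S → . y L C], [S → y ( . S] }  — shift
  I6: { [C → . ( (], [C → . S], [S → . y ( S], [S → . y L C], [S → y L . C] }  — shift
  I7: { [L → S . d g] }  — shift
  I8: { [L → g .] }  — reduce
  I9: { [L → S d . g] }  — shift
  I10: { [L → S d g .] }  — reduce
  I11: { [S → y L C .] }  — reduce
  I12: { [S → y ( S .] }  — reduce
  I13: { [C → ( ( .] }  — reduce

Every state is either a pure shift/goto state or contains exactly one complete item and nothing to shift — no conflicts. The grammar is LR(0).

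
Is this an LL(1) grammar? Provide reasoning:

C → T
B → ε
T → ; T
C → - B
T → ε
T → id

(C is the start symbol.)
Yes, the grammar is LL(1).

Relevant sets:
  FIRST(T) = { ';', 'id', ε }
  FOLLOW(C) = { $ }
  FOLLOW(T) = { $ }

For C:
  PREDICT(C → T) = { $, ';', 'id' }
  PREDICT(C → '-' B) = { '-' }
For T:
  PREDICT(T → ';' T) = { ';' }
  PREDICT(T → ε) = { $ }
  PREDICT(T → id) = { 'id' }
B has a single production, so nothing to check there.

All predict sets are disjoint. The grammar IS LL(1).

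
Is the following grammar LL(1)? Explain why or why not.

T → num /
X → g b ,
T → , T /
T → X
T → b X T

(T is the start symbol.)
Yes, the grammar is LL(1).

A grammar is LL(1) if for each non-terminal N with multiple productions, the predict sets of those productions are pairwise disjoint, where PREDICT(N → α) = (FIRST(α) \ {ε}) ∪ (FOLLOW(N) if α ⇒* ε).

Relevant sets:
  FIRST(X) = { 'g' }

For T:
  PREDICT(T → num '/') = { 'num' }
  PREDICT(T → ',' T '/') = { ',' }
  PREDICT(T → X) = { 'g' }
  PREDICT(T → b X T) = { 'b' }
X has a single production, so nothing to check there.

All predict sets are disjoint. The grammar IS LL(1).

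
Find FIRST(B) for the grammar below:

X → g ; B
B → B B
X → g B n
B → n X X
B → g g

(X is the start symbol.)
{ 'g', 'n' }

To compute FIRST(B), examine every production with B on the left-hand side, reading each right-hand side left to right until a non-nullable symbol is reached.

From B → B B:
  - B is the symbol being defined: contributes nothing new
    B is not nullable, so stop
From B → n X X:
  - n is a terminal: add 'n' and stop
From B → g g:
  - g is a terminal: add 'g' and stop

Collecting: FIRST(B) = { 'g', 'n' }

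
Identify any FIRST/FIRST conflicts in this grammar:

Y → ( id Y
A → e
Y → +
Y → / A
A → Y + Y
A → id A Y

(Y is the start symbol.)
FIRST sets of the non-terminals at (or reachable through a nullable prefix from) the front of some alternative:
  FIRST(Y) = { '(', '+', '/' }

Productions for Y:
  Y → ( id Y: FIRST = { '(' }
  Y → +: FIRST = { '+' }
  Y → / A: FIRST = { '/' }
Productions for A:
  A → e: FIRST = { 'e' }
  A → Y + Y: FIRST = { '(', '+', '/' }
  A → id A Y: FIRST = { 'id' }

All alternatives of each non-terminal have pairwise disjoint FIRST sets.

Answer: No FIRST/FIRST conflicts.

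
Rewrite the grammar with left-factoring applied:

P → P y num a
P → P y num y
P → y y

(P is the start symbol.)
P → P y num P'
P' → a
P' → y
P → y y

Left-factoring transforms A → αβ₁ | αβ₂ into A → αA' and A' → β₁ | β₂
(α is the longest common prefix among the alternatives). Repeat until
no nonterminal has two alternatives with a common prefix.

Round 1: P has alternatives sharing prefix 'P y num'. Introduce P': P → P y num P'
  Add: P' → a
  Add: P' → y

No remaining common prefixes — done.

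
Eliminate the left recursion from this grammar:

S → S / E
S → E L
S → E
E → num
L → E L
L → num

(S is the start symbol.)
S → E L S'
S → E S'
S' → / E S'
S' → ε
E → num
L → E L
L → num

S is directly left-recursive. The standard transformation for
  A → A α₁ | ... | A α_m | β₁ | ... | β_n
is
  A  → β₁ A' | ... | β_n A'
  A' → α₁ A' | ... | α_m A' | ε

S → E L becomes S → E L S'
S → E becomes S → E S'
S → S / E becomes S' → / E S'
Add S' → ε

Productions for other non-terminals are unchanged:
  E → num
  L → E L
  L → num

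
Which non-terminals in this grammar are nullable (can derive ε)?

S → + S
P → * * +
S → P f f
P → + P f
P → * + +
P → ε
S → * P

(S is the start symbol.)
A non-terminal is nullable if it can derive ε (the empty string): either it has an ε-production, or it has a production whose right-hand side consists entirely of nullable non-terminals.

ε-productions: P → ε
So P is immediately nullable.
No further non-terminal can be added: every production for the remaining non-terminals contains a terminal or a non-nullable non-terminal.
Nullable = { 'P' }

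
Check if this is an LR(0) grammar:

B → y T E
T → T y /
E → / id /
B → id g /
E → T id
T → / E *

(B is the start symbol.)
Augment with B' → B and build the canonical LR(0) collection (I0 = CLOSURE({[B' → . B]}), then GOTO on every symbol after a dot until no new states appear). It has 18 states:
  I0: { [B → . id g /], [B → . y T E], [B' → . B] }  — shift
  I1: { [B' → B .] }  — accept
  I2: { [B → id . g /] }  — shift
  I3: { [B → y . T E], [T → . / E *], [T → . T y /] }  — shift
  I4: { [E → . / id /], [E → . T id], [T → . / E *], [T → . T y /], [T → / . E *] }  — shift
  I5: { [B → y T . E], [E → . / id /], [E → . T id], [T → . / E *], [T → . T y /], [T → T . y /] }  — shift
  I6: { [E → . / id /], [E → . T id], [E → / . id /], [T → . / E *], [T → . T y /], [T → / . E *] }  — shift
  I7: { [B → y T E .] }  — reduce
  I8: { [E → T . id], [T → T . y /] }  — shift
  I9: { [T → T y . /] }  — shift
  I10: { [T → T y / .] }  — reduce
  I11: { [E → T id .] }  — reduce
  I12: { [T → / E . *] }  — shift
  I13: { [E → / id . /] }  — shift
  I14: { [E → / id / .] }  — reduce
  I15: { [T → / E * .] }  — reduce
  I16: { [B → id g . /] }  — shift
  I17: { [B → id g / .] }  — reduce

Every state is either a pure shift/goto state or contains exactly one complete item and nothing to shift — no conflicts. The grammar is LR(0).

Answer: Yes, the grammar is LR(0)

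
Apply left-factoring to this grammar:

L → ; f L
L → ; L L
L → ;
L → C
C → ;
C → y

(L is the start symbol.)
Left-factoring transforms A → αβ₁ | αβ₂ into A → αA' and A' → β₁ | β₂
(α is the longest common prefix among the alternatives). Repeat until
no nonterminal has two alternatives with a common prefix.

Round 1: L has alternatives sharing prefix ';'. Introduce L': L → ; L'
  Add: L' → f L
  Add: L' → L L
  Add: L' → ε

No remaining common prefixes — done.

Resulting grammar:
L → ; L'
L' → f L
L' → L L
L' → ε
L → C
C → ;
C → y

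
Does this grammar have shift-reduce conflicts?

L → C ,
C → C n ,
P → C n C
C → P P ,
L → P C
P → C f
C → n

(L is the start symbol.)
A shift-reduce conflict occurs when an LR(0) state has both:
  - a complete (reduce) item [A → α .] (dot at the end), and
  - a shift item [B → β . c γ] (dot before a terminal).

Augment with L' → L and build the canonical LR(0) collection (I0 = CLOSURE({[L' → . L]}), then GOTO on every symbol after a dot until no new states appear). It has 15 states:
  I0: { [C → . C n ,], [C → . P P ,], [C → . n], [L → . C ,], [L → . P C], [L' → . L], [P → . C f], [P → . C n C] }  — shift
  I1: { [C → C . n ,], [L → C . ,], [P → C . f], [P → C . n C] }  — shift
  I2: { [L' → L .] }  — accept
  I3: { [C → . C n ,], [C → . P P ,], [C → . n], [C → P . P ,], [L → P . C], [P → . C f], [P → . C n C] }  — shift
  I4: { [C → n .] }  — reduce
  I5: { [C → C . n ,], [L → P C .], [P → C . f], [P → C . n C] }  — shift, reduce
  I6: { [C → . C n ,], [C → . P P ,], [C → . n], [C → P . P ,], [C → P P . ,], [P → . C f], [P → . C n C] }  — shift
  I7: { [C → P P , .] }  — reduce
  I8: { [C → C . n ,], [P → C . f], [P → C . n C] }  — shift
  I9: { [P → C f .] }  — reduce
  I10: { [C → . C n ,], [C → . P P ,], [C → . n], [C → C n . ,], [P → . C f], [P → . C n C], [P → C n . C] }  — shift
  I11: { [C → C n , .] }  — reduce
  I12: { [C → C . n ,], [P → C . f], [P → C . n C], [P → C n C .] }  — shift, reduce
  I13: { [C → . C n ,], [C → . P P ,], [C → . n], [C → P . P ,], [P → . C f], [P → . C n C] }  — shift
  I14: { [L → C , .] }  — reduce

I5 contains reduce item [L → P C .] and shift items [C → C . n ,], [P → C . f], [P → C . n C] — shift-reduce conflict.
I12 contains reduce item [P → C n C .] and shift items [C → C . n ,], [P → C . f], [P → C . n C] — shift-reduce conflict.

Answer: Yes — I5: [L → P C .] vs [C → C . n ,]; I12: [P → C n C .] vs [C → C . n ,]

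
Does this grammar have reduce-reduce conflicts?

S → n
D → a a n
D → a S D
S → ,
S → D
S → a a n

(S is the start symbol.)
Yes — I8: [D → a a n .] vs [S → a a n .]; I12: [D → a a n .] vs [S → n .]

Augment with S' → S and build the canonical LR(0) collection (I0 = CLOSURE({[S' → . S]}), then GOTO on every symbol after a dot until no new states appear). It has 13 states:
  I0: { [D → . a S D], [D → . a a n], [S → . ,], [S → . D], [S → . a a n], [S → . n], [S' → . S] }  — shift
  I1: { [S → , .] }  — reduce
  I2: { [S → D .] }  — reduce
  I3: { [S' → S .] }  — accept
  I4: { [D → . a S D], [D → . a a n], [D → a . S D], [D → a . a n], [S → . ,], [S → . D], [S → . a a n], [S → . n], [S → a . a n] }  — shift
  I5: { [S → n .] }  — reduce
  I6: { [D → . a S D], [D → . a a n], [D → a S . D] }  — shift
  I7: { [D → . a S D], [D → . a a n], [D → a . S D], [D → a . a n], [D → a a . n], [S → . ,], [S → . D], [S → . a a n], [S → . n], [S → a . a n], [S → a a . n] }  — shift
  I8: { [D → a a n .], [S → a a n .], [S → n .] }  — 3 reduces
  I9: { [D → a S D .] }  — reduce
  I10: { [D → . a S D], [D → . a a n], [D → a . S D], [D → a . a n], [S → . ,], [S → . D], [S → . a a n], [S → . n] }  — shift
  I11: { [D → . a S D], [D → . a a n], [D → a . S D], [D → a . a n], [D → a a . n], [S → . ,], [S → . D], [S → . a a n], [S → . n], [S → a . a n] }  — shift
  I12: { [D → a a n .], [S → n .] }  — 2 reduces

I8 contains complete items [D → a a n .], [S → a a n .], [S → n .] — reduce-reduce conflict.
I12 contains complete items [D → a a n .], [S → n .] — reduce-reduce conflict.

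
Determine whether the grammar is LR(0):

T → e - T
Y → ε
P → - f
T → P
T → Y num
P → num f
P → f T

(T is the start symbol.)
A grammar is LR(0) if no state in the canonical LR(0) collection has:
  - both a shift item (dot before a terminal) and a complete item (shift-reduce conflict), or
  - two or more complete items (reduce-reduce conflict; the accept item [T' → T .] counts as a complete item here).

Augment with T' → T and build the canonical LR(0) collection (I0 = CLOSURE({[T' → . T]}), then GOTO on every symbol after a dot until no new states appear). It has 14 states:
  I0: { [P → . - f], [P → . f T], [P → . num f], [T → . P], [T → . Y num], [T → . e - T], [T' → . T], [Y → .] }  — shift, reduce
  I1: { [P → - . f] }  — shift
  I2: { [T → P .] }  — reduce
  I3: { [T' → T .] }  — accept
  I4: { [T → Y . num] }  — shift
  I5: { [T → e . - T] }  — shift
  I6: { [P → . - f], [P → . f T], [P → . num f], [P → f . T], [T → . P], [T → . Y num], [T → . e - T], [Y → .] }  — shift, reduce
  I7: { [P → num . f] }  — shift
  I8: { [P → num f .] }  — reduce
  I9: { [P → f T .] }  — reduce
  I10: { [P → . - f], [P → . f T], [P → . num f], [T → . P], [T → . Y num], [T → . e - T], [T → e - . T], [Y → .] }  — shift, reduce
  I11: { [T → e - T .] }  — reduce
  I12: { [T → Y num .] }  — reduce
  I13: { [P → - f .] }  — reduce

Conflict in state I0:
  Shift-reduce conflict between [Y → .] and [P → . - f]
So the grammar is NOT LR(0).

Answer: No. Shift-reduce conflict between [Y → .] and [P → . - f]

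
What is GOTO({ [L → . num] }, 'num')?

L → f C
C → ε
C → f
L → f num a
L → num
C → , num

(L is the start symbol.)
GOTO(I, 'num') = CLOSURE({ [A → αX.β] : [A → α.Xβ] ∈ I, X = 'num' })

Items with dot before 'num', with the dot advanced:
  [L → . num] → [L → num .]
Closure adds nothing (no advanced item has the dot before a non-terminal).

GOTO = { [L → num .] }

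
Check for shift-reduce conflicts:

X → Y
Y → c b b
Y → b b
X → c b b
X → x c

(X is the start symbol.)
Augment with X' → X and build the canonical LR(0) collection (I0 = CLOSURE({[X' → . X]}), then GOTO on every symbol after a dot until no new states appear). It has 10 states:
  I0: { [X → . Y], [X → . c b b], [X → . x c], [X' → . X], [Y → . b b], [Y → . c b b] }  — shift
  I1: { [X' → X .] }  — accept
  I2: { [X → Y .] }  — reduce
  I3: { [Y → b . b] }  — shift
  I4: { [X → c . b b], [Y → c . b b] }  — shift
  I5: { [X → x . c] }  — shift
  I6: { [X → x c .] }  — reduce
  I7: { [X → c b . b], [Y → c b . b] }  — shift
  I8: { [X → c b b .], [Y → c b b .] }  — 2 reduces
  I9: { [Y → b b .] }  — reduce

No state contains both a complete item and a shift item.

Answer: No shift-reduce conflicts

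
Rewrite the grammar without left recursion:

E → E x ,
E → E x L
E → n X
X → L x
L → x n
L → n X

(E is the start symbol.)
E → n X E'
E' → x , E'
E' → x L E'
E' → ε
X → L x
L → x n
L → n X

E is directly left-recursive. The standard transformation for
  A → A α₁ | ... | A α_m | β₁ | ... | β_n
is
  A  → β₁ A' | ... | β_n A'
  A' → α₁ A' | ... | α_m A' | ε

E → n X becomes E → n X E'
E → E x , becomes E' → x , E'
E → E x L becomes E' → x L E'
Add E' → ε

Productions for other non-terminals are unchanged:
  X → L x
  L → x n
  L → n X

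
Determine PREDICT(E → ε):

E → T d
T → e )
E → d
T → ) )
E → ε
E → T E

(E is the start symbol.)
PREDICT(E → ε) = (FIRST(RHS) \ {ε}) ∪ (FOLLOW(E) if ε ∈ FIRST(RHS), i.e. RHS ⇒* ε)
The right-hand side is ε (FIRST(ε) = { ε }), so the predict set is FOLLOW(E) = { $ }
PREDICT(E → ε) = { $ }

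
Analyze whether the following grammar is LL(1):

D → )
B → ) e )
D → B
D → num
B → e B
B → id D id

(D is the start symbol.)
No. Predict set conflict for D: { ')' }

Relevant sets:
  FIRST(B) = { ')', 'e', 'id' }

For D:
  PREDICT(D → ')') = { ')' }
  PREDICT(D → B) = { ')', 'e', 'id' }
  PREDICT(D → num) = { 'num' }
For B:
  PREDICT(B → ')' e ')') = { ')' }
  PREDICT(B → e B) = { 'e' }
  PREDICT(B → id D id) = { 'id' }

Conflict found: Predict set conflict for D: { ')' }
The grammar is NOT LL(1).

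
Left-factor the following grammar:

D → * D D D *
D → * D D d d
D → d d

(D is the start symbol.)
D → * D D D'
D' → D *
D' → d d
D → d d

Left-factoring transforms A → αβ₁ | αβ₂ into A → αA' and A' → β₁ | β₂
(α is the longest common prefix among the alternatives). Repeat until
no nonterminal has two alternatives with a common prefix.

Round 1: D has alternatives sharing prefix '* D D'. Introduce D': D → * D D D'
  Add: D' → D *
  Add: D' → d d

No remaining common prefixes — done.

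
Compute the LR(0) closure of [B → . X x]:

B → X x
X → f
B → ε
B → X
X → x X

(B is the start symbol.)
{ [B → . X x], [X → . f], [X → . x X] }

Start with: [B → . X x]
  [B → . X x] has the dot before X: add [X → . f], [X → . x X]
No further items can be added.

CLOSURE = { [B → . X x], [X → . f], [X → . x X] }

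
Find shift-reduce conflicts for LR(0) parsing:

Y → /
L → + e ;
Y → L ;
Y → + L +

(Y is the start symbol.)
Augment with Y' → Y and build the canonical LR(0) collection (I0 = CLOSURE({[Y' → . Y]}), then GOTO on every symbol after a dot until no new states appear). It has 11 states:
  I0: { [L → . + e ;], [Y → . + L +], [Y → . /], [Y → . L ;], [Y' → . Y] }  — shift
  I1: { [L → + . e ;], [L → . + e ;], [Y → + . L +] }  — shift
  I2: { [Y → / .] }  — reduce
  I3: { [Y → L . ;] }  — shift
  I4: { [Y' → Y .] }  — accept
  I5: { [Y → L ; .] }  — reduce
  I6: { [L → + . e ;] }  — shift
  I7: { [Y → + L . +] }  — shift
  I8: { [L → + e . ;] }  — shift
  I9: { [L → + e ; .] }  — reduce
  I10: { [Y → + L + .] }  — reduce

No state contains both a complete item and a shift item.

Answer: No shift-reduce conflicts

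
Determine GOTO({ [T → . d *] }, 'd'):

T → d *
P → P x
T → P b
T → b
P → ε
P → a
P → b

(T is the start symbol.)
GOTO(I, 'd') = CLOSURE({ [A → αX.β] : [A → α.Xβ] ∈ I, X = 'd' })

Items with dot before 'd', with the dot advanced:
  [T → . d *] → [T → d . *]
Closure adds nothing (no advanced item has the dot before a non-terminal).

GOTO = { [T → d . *] }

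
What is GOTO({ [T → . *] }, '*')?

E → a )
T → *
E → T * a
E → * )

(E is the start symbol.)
GOTO(I, '*') = CLOSURE({ [A → αX.β] : [A → α.Xβ] ∈ I, X = '*' })

Items with dot before '*', with the dot advanced:
  [T → . *] → [T → * .]
Closure adds nothing (no advanced item has the dot before a non-terminal).

GOTO = { [T → * .] }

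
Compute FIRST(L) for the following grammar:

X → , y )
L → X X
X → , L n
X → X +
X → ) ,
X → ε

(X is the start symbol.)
{ ')', '+', ',', ε }

To compute FIRST(L), examine every production with L on the left-hand side, reading each right-hand side left to right until a non-nullable symbol is reached.

FIRST sets of the other non-terminals involved (by the same procedure, iterated to a fixed point):
  FIRST(X) = { ')', '+', ',', ε }

From L → X X:
  - X is a non-terminal: add FIRST(X) \ {ε} = { ')', '+', ',' }
    X is nullable, so continue to the next symbol
  - X is a non-terminal: add FIRST(X) \ {ε} = { ')', '+', ',' }
    X is nullable and nothing follows, so the whole right-hand side can vanish: ε ∈ FIRST(L)

Collecting: FIRST(L) = { ')', '+', ',', ε }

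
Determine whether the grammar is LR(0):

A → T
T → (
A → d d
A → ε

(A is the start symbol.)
Augment with A' → A and build the canonical LR(0) collection (I0 = CLOSURE({[A' → . A]}), then GOTO on every symbol after a dot until no new states appear). It has 6 states:
  I0: { [A → . T], [A → . d d], [A → .], [A' → . A], [T → . (] }  — shift, reduce
  I1: { [T → ( .] }  — reduce
  I2: { [A' → A .] }  — accept
  I3: { [A → T .] }  — reduce
  I4: { [A → d . d] }  — shift
  I5: { [A → d d .] }  — reduce

Conflict in state I0:
  Shift-reduce conflict between [A → .] and [A → . d d]
So the grammar is NOT LR(0).

Answer: No. Shift-reduce conflict between [A → .] and [A → . d d]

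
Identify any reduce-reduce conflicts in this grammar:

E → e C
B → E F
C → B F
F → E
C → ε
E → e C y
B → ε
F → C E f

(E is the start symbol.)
A reduce-reduce conflict occurs when an LR(0) state has two complete items [A → α .] and [B → β .] — both call for a reduction, and with no lookahead the parser cannot choose between them.

Augment with E' → E and build the canonical LR(0) collection (I0 = CLOSURE({[E' → . E]}), then GOTO on every symbol after a dot until no new states appear). It has 13 states:
  I0: { [E → . e C y], [E → . e C], [E' → . E] }  — shift
  I1: { [E' → E .] }  — accept
  I2: { [B → . E F], [B → .], [C → . B F], [C → .], [E → . e C y], [E → . e C], [E → e . C y], [E → e . C] }  — shift, 2 reduces
  I3: { [B → . E F], [B → .], [C → . B F], [C → .], [C → B . F], [E → . e C y], [E → . e C], [F → . C E f], [F → . E] }  — shift, 2 reduces
  I4: { [E → e C . y], [E → e C .] }  — shift, reduce
  I5: { [B → . E F], [B → .], [B → E . F], [C → . B F], [C → .], [E → . e C y], [E → . e C], [F → . C E f], [F → . E] }  — shift, 2 reduces
  I6: { [E → . e C y], [E → . e C], [F → C . E f] }  — shift
  I7: { [B → . E F], [B → .], [B → E . F], [C → . B F], [C → .], [E → . e C y], [E → . e C], [F → . C E f], [F → . E], [F → E .] }  — shift, 3 reduces
  I8: { [B → E F .] }  — reduce
  I9: { [F → C E . f] }  — shift
  I10: { [F → C E f .] }  — reduce
  I11: { [E → e C y .] }  — reduce
  I12: { [C → B F .] }  — reduce

I2 contains complete items [B → .], [C → .] — reduce-reduce conflict.
I3 contains complete items [B → .], [C → .] — reduce-reduce conflict.
I5 contains complete items [B → .], [C → .] — reduce-reduce conflict.
I7 contains complete items [B → .], [C → .], [F → E .] — reduce-reduce conflict.

Answer: Yes — I2: [B → .] vs [C → .]; I3: [B → .] vs [C → .]; I5: [B → .] vs [C → .]; I7: [B → .] vs [C → .]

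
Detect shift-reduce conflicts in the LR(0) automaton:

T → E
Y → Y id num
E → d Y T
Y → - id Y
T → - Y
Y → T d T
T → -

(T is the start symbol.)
A shift-reduce conflict occurs when an LR(0) state has both:
  - a complete (reduce) item [A → α .] (dot at the end), and
  - a shift item [B → β . c γ] (dot before a terminal).

Augment with T' → T and build the canonical LR(0) collection (I0 = CLOSURE({[T' → . T]}), then GOTO on every symbol after a dot until no new states appear). It has 16 states:
  I0: { [E → . d Y T], [T → . - Y], [T → . -], [T → . E], [T' → . T] }  — shift
  I1: { [E → . d Y T], [T → - . Y], [T → - .], [T → . - Y], [T → . -], [T → . E], [Y → . - id Y], [Y → . T d T], [Y → . Y id num] }  — shift, reduce
  I2: { [T → E .] }  — reduce
  I3: { [T' → T .] }  — accept
  I4: { [E → . d Y T], [E → d . Y T], [T → . - Y], [T → . -], [T → . E], [Y → . - id Y], [Y → . T d T], [Y → . Y id num] }  — shift
  I5: { [E → . d Y T], [T → - . Y], [T → - .], [T → . - Y], [T → . -], [T → . E], [Y → - . id Y], [Y → . - id Y], [Y → . T d T], [Y → . Y id num] }  — shift, reduce
  I6: { [Y → T . d T] }  — shift
  I7: { [E → . d Y T], [E → d Y . T], [T → . - Y], [T → . -], [T → . E], [Y → Y . id num] }  — shift
  I8: { [E → d Y T .] }  — reduce
  I9: { [Y → Y id . num] }  — shift
  I10: { [Y → Y id num .] }  — reduce
  I11: { [E → . d Y T], [T → . - Y], [T → . -], [T → . E], [Y → T d . T] }  — shift
  I12: { [Y → T d T .] }  — reduce
  I13: { [T → - Y .], [Y → Y . id num] }  — shift, reduce
  I14: { [E → . d Y T], [T → . - Y], [T → . -], [T → . E], [Y → - id . Y], [Y → . - id Y], [Y → . T d T], [Y → . Y id num] }  — shift
  I15: { [Y → - id Y .], [Y → Y . id num] }  — shift, reduce

I1 contains reduce item [T → - .] and shift items [E → . d Y T], [T → . -], [T → . - Y], [Y → . - id Y] — shift-reduce conflict.
I5 contains reduce item [T → - .] and shift items [E → . d Y T], [T → . -], [T → . - Y], [Y → . - id Y], [Y → - . id Y] — shift-reduce conflict.
I13 contains reduce item [T → - Y .] and shift item [Y → Y . id num] — shift-reduce conflict.
I15 contains reduce item [Y → - id Y .] and shift item [Y → Y . id num] — shift-reduce conflict.

Answer: Yes — I1: [T → - .] vs [E → . d Y T]; I5: [T → - .] vs [E → . d Y T]; I13: [T → - Y .] vs [Y → Y . id num]; I15: [Y → - id Y .] vs [Y → Y . id num]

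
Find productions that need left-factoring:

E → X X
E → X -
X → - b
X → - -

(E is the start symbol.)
Yes, E has productions with common prefix 'X'; X has productions with common prefix '-'

Left-factoring is needed when two productions for the same non-terminal
share a common prefix on the right-hand side.

Productions for E:
  E → X X
  E → X -
Productions for X:
  X → - b
  X → - -

Found common prefix 'X' in productions for E
Found common prefix '-' in productions for X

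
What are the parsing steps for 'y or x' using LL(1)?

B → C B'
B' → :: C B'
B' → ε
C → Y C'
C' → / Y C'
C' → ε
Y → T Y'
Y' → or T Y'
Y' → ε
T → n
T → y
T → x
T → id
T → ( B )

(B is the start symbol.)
Stack is shown with the top on the left.

Stack            Input     Action
---------------------------------
B $              y or x $  output B → C B'
C B' $           y or x $  output C → Y C'
Y C' B' $        y or x $  output Y → T Y'
T Y' C' B' $     y or x $  output T → y
y Y' C' B' $     y or x $  match 'y'
Y' C' B' $       or x $    output Y' → or T Y'
or T Y' C' B' $  or x $    match 'or'
T Y' C' B' $     x $       output T → x
x Y' C' B' $     x $       match 'x'
Y' C' B' $       $         output Y' → ε
C' B' $          $         output C' → ε
B' $             $         output B' → ε
$                $         accept

The string is accepted.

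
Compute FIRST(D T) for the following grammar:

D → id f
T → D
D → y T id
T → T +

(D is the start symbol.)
{ 'id', 'y' }

FIRST sets of the non-terminals involved (from the grammar, by fixed-point iteration):
  FIRST(D) = { 'id', 'y' }

To compute FIRST(D T), process the symbols left to right:
Symbol D is a non-terminal. Add FIRST(D) \ {ε} = { 'id', 'y' }
D is not nullable (ε ∉ FIRST(D)), so stop here.
FIRST(D T) = { 'id', 'y' }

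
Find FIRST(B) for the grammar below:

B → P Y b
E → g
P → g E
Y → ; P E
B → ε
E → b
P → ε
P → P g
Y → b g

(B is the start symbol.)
{ ';', 'b', 'g', ε }

To compute FIRST(B), examine every production with B on the left-hand side, reading each right-hand side left to right until a non-nullable symbol is reached.

FIRST sets of the other non-terminals involved (by the same procedure, iterated to a fixed point):
  FIRST(P) = { 'g', ε }
  FIRST(Y) = { ';', 'b' }

From B → P Y b:
  - P is a non-terminal: add FIRST(P) \ {ε} = { 'g' }
    P is nullable, so continue to the next symbol
  - Y is a non-terminal: add FIRST(Y) \ {ε} = { ';', 'b' }
    Y is not nullable, so stop
From B → ε:
  - ε-production, so ε ∈ FIRST(B)

Collecting: FIRST(B) = { ';', 'b', 'g', ε }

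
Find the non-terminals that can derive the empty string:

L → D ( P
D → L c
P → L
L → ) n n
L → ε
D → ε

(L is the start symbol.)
{ 'D', 'L', 'P' }

ε-productions: L → ε, D → ε
So L, D are immediately nullable.
P → L: every symbol on the right is nullable, so P is nullable too.
Every non-terminal is now nullable.
Nullable = { 'D', 'L', 'P' }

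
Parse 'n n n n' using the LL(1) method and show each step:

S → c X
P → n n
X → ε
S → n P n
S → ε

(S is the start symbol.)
LL(1) parsing maintains a stack (initially the start symbol over $) and the input. At each step: if the stack top is a terminal, match it against the current input token; if it is a non-terminal N, replace it with the RHS of M[N, lookahead] (the unique production whose predict set contains the lookahead).

Stack is shown with the top on the left.

Stack    Input      Action
--------------------------
S $      n n n n $  output S → n P n
n P n $  n n n n $  match 'n'
P n $    n n n $    output P → n n
n n n $  n n n $    match 'n'
n n $    n n $      match 'n'
n $      n $        match 'n'
$        $          accept

The string is accepted.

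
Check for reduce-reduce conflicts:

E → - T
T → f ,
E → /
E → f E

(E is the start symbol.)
A reduce-reduce conflict occurs when an LR(0) state has two complete items [A → α .] and [B → β .] — both call for a reduction, and with no lookahead the parser cannot choose between them.

Augment with E' → E and build the canonical LR(0) collection (I0 = CLOSURE({[E' → . E]}), then GOTO on every symbol after a dot until no new states appear). It has 9 states:
  I0: { [E → . - T], [E → . /], [E → . f E], [E' → . E] }  — shift
  I1: { [E → - . T], [T → . f ,] }  — shift
  I2: { [E → / .] }  — reduce
  I3: { [E' → E .] }  — accept
  I4: { [E → . - T], [E → . /], [E → . f E], [E → f . E] }  — shift
  I5: { [E → f E .] }  — reduce
  I6: { [E → - T .] }  — reduce
  I7: { [T → f . ,] }  — shift
  I8: { [T → f , .] }  — reduce

No state contains more than one complete item.

Answer: No reduce-reduce conflicts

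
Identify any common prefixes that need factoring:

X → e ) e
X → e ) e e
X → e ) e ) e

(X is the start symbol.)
Left-factoring is needed when two productions for the same non-terminal
share a common prefix on the right-hand side.

Productions for X:
  X → e ) e
  X → e ) e e
  X → e ) e ) e

Found common prefix 'e ) e' in productions for X

Answer: Yes, X has productions with common prefix 'e ) e'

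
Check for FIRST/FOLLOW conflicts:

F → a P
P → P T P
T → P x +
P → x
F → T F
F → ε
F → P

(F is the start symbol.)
Nullable non-terminals: F.
FIRST sets used below: FIRST(T) = { 'x' }, FIRST(P) = { 'x' }

F: nullable alternative(s) F → ε; FOLLOW(F) = { $ }
  F → a P: FIRST \ {ε} = { 'a' } — disjoint from FOLLOW(F)
  F → T F: FIRST \ {ε} = { 'x' } — disjoint from FOLLOW(F)
  F → ε: FIRST \ {ε} = { } — this is the only nullable alternative, skip
  F → P: FIRST \ {ε} = { 'x' } — disjoint from FOLLOW(F)

P, T have no nullable alternative, so no FIRST/FOLLOW check is needed there.

No FIRST/FOLLOW conflicts found.

Answer: No FIRST/FOLLOW conflicts.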